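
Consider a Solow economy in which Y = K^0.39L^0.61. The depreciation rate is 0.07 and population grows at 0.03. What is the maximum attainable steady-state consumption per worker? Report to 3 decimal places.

c_gold ≈ 1.456

Break-even investment rate: n + δ = 0.03 + 0.07 = 0.1.
Setting f'(k) = n+δ gives 0.39·k^(0.39−1) = 0.1, hence k_gold = (0.39/0.1)^(1/0.61) ≈ 9.3102.
y_gold = 9.3102^0.39 ≈ 2.3872.
c_gold = y_gold − (n+δ)·k_gold = 2.3872 − 0.1·9.3102 ≈ 1.4562.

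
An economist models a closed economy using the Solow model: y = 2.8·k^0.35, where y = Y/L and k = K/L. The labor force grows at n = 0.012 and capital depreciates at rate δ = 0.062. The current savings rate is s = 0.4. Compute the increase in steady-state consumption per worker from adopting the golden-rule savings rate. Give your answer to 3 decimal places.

Capital per worker breaks even when investment replaces (n + δ)·k; here n + δ = 0.074.
Current steady state (s = 0.4): k* = (0.4·2.8/0.074)^(1/0.65) ≈ 65.3678, y* = 2.8·65.3678^0.35 ≈ 12.0930, c* = (1−0.4)·12.0930 ≈ 7.2558.
Setting f'(k) = n+δ gives 0.35·2.8·k^(0.35−1) = 0.074, hence k_gold = (0.35·2.8/0.074)^(1/0.65) ≈ 53.2286.
y_gold = 2.8·53.2286^0.35 ≈ 11.2540, c_gold = y_gold − 0.074·k_gold ≈ 7.3151.
Gain: Δc = 7.3151 − 7.2558 ≈ 0.0593.

Δc ≈ 0.059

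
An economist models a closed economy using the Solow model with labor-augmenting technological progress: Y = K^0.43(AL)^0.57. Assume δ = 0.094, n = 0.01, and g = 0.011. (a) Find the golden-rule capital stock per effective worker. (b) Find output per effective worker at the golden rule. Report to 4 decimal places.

n + g + δ = 0.01 + 0.011 + 0.094 = 0.115.
Golden rule sets MPK = n+g+δ: 0.43·k^(0.43−1) = 0.115, so k_gold = (0.43/0.115)^(1/0.57) ≈ 10.1126.
y_gold = 10.1126^0.43 ≈ 2.7045.

(a) k_gold ≈ 10.1126; (b) y_gold ≈ 2.7045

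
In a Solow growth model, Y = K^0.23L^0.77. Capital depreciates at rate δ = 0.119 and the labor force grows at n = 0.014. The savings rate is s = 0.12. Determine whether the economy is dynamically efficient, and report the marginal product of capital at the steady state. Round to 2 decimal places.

dynamically efficient; MPK ≈ 0.25

Capital per worker breaks even when investment replaces (n + δ)·k; here n + δ = 0.133.
Steady-state k*: s·k^0.23 = 0.133·k gives k* = (0.12/0.133)^(1/0.77) ≈ 0.8750.
MPK = 0.23·0.8750^(-0.77) ≈ 0.2549.
MPK > n+δ = 0.133, so the economy is dynamically efficient (under-saving).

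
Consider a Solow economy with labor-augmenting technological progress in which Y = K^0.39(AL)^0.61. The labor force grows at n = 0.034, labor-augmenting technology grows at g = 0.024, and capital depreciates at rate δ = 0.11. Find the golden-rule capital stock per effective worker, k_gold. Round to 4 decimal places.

n + g + δ = 0.034 + 0.024 + 0.11 = 0.168.
Maximizing c = f(k) − (n+g+δ)·k gives f'(k) = n+g+δ, i.e. 0.39·k^(0.39−1) = 0.168, so k_gold = (0.39/0.168)^(1/0.61) ≈ 3.9774.

k_gold ≈ 3.9774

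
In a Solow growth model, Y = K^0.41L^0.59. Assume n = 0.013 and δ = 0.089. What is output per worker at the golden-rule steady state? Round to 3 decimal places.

y_gold ≈ 2.629

n + δ = 0.013 + 0.089 = 0.102.
Golden rule sets MPK = n+δ: 0.41·k^(0.41−1) = 0.102, so k_gold = (0.41/0.102)^(1/0.59) ≈ 10.5692.
Output: y_gold = k_gold^0.41 = 10.5692^0.41 ≈ 2.6294.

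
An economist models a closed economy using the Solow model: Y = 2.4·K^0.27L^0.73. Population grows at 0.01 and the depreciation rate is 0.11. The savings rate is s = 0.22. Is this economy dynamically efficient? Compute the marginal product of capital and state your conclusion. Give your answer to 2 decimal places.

dynamically efficient; MPK ≈ 0.15

The effective depreciation rate is n + δ = 0.01 + 0.11 = 0.12.
Steady-state k*: s·A·k^0.27 = 0.12·k gives k* = (0.22·2.4/0.12)^(1/0.73) ≈ 7.6110.
MPK = 0.27·2.4·7.6110^(-0.73) ≈ 0.1473.
MPK > n+δ = 0.12, so the economy is dynamically efficient (under-saving).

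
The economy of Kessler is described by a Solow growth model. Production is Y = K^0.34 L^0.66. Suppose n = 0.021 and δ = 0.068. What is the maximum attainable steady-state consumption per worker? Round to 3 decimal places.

Capital per worker breaks even when investment replaces (n + δ)·k; here n + δ = 0.089.
At the golden rule the marginal product of capital equals n+δ: 0.34·k^(0.34−1) = 0.089. Solving, k_gold = (0.34/0.089)^(1/0.66) ≈ 7.6200.
y_gold = 7.6200^0.34 ≈ 1.9946.
c_gold = y_gold − (n+δ)·k_gold = 1.9946 − 0.089·7.6200 ≈ 1.3165.

c_gold ≈ 1.316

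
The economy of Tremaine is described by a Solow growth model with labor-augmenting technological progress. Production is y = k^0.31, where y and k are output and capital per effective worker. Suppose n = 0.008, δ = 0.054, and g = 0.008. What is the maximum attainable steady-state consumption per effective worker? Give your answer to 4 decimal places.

n + g + δ = 0.008 + 0.008 + 0.054 = 0.07.
Maximizing c = f(k) − (n+g+δ)·k gives f'(k) = n+g+δ, i.e. 0.31·k^(0.31−1) = 0.07, so k_gold = (0.31/0.07)^(1/0.69) ≈ 8.6420.
y_gold = 8.6420^0.31 ≈ 1.9514.
c_gold = y_gold − (n+g+δ)·k_gold = 1.9514 − 0.07·8.6420 ≈ 1.3465.

c_gold ≈ 1.3465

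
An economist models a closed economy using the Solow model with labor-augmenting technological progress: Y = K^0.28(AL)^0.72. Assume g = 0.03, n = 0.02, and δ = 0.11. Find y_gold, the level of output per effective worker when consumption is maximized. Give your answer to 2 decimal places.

Capital per effective worker breaks even when investment replaces (n + g + δ)·k; here n + g + δ = 0.16.
At the golden rule the marginal product of capital equals n+g+δ: 0.28·k^(0.28−1) = 0.16. Solving, k_gold = (0.28/0.16)^(1/0.72) ≈ 2.1755.
Output: y_gold = k_gold^0.28 = 2.1755^0.28 ≈ 1.2431.

y_gold ≈ 1.24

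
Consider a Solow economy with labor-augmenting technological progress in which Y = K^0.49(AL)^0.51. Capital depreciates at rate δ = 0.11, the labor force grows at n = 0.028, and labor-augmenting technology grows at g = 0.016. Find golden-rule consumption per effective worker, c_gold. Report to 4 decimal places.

c_gold ≈ 1.5507

Break-even investment rate: n + g + δ = 0.028 + 0.016 + 0.11 = 0.154.
Setting f'(k) = n+g+δ gives 0.49·k^(0.49−1) = 0.154, hence k_gold = (0.49/0.154)^(1/0.51) ≈ 9.6747.
y_gold = 9.6747^0.49 ≈ 3.0406.
c_gold = y_gold − (n+g+δ)·k_gold = 3.0406 − 0.154·9.6747 ≈ 1.5507.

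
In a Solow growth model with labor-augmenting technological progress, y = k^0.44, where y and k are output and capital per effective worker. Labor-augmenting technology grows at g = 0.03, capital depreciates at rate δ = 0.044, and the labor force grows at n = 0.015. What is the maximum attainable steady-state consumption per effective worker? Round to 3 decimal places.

c_gold ≈ 1.966

Break-even investment rate: n + g + δ = 0.015 + 0.03 + 0.044 = 0.089.
Maximizing c = f(k) − (n+g+δ)·k gives f'(k) = n+g+δ, i.e. 0.44·k^(0.44−1) = 0.089, so k_gold = (0.44/0.089)^(1/0.56) ≈ 17.3539.
y_gold = 17.3539^0.44 ≈ 3.5102.
c_gold = y_gold − (n+g+δ)·k_gold = 3.5102 − 0.089·17.3539 ≈ 1.9657.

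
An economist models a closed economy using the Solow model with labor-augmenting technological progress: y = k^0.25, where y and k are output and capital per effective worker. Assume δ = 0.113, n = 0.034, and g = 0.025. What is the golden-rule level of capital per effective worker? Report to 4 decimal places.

The effective depreciation rate is n + g + δ = 0.034 + 0.025 + 0.113 = 0.172.
Maximizing c = f(k) − (n+g+δ)·k gives f'(k) = n+g+δ, i.e. 0.25·k^(0.25−1) = 0.172, so k_gold = (0.25/0.172)^(1/0.75) ≈ 1.6465.

k_gold ≈ 1.6465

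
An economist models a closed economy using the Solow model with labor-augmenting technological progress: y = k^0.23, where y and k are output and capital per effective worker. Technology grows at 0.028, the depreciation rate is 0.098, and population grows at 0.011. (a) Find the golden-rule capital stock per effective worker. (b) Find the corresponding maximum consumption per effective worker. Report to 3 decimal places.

(a) k_gold ≈ 1.960; (b) c_gold ≈ 0.899

Break-even investment rate: n + g + δ = 0.011 + 0.028 + 0.098 = 0.137.
At the golden rule the marginal product of capital equals n+g+δ: 0.23·k^(0.23−1) = 0.137. Solving, k_gold = (0.23/0.137)^(1/0.77) ≈ 1.9598.
y_gold = 1.9598^0.23 ≈ 1.1674; c_gold = y_gold − 0.137·k_gold ≈ 0.8989.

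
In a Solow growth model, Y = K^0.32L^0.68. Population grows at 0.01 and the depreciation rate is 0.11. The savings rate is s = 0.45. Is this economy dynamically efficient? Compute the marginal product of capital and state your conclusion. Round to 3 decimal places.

dynamically inefficient; MPK ≈ 0.085

n + δ = 0.01 + 0.11 = 0.12.
Steady-state k*: s·k^0.32 = 0.12·k gives k* = (0.45/0.12)^(1/0.68) ≈ 6.9850.
MPK = 0.32·6.9850^(-0.68) ≈ 0.0853.
MPK < n+δ = 0.12, so the economy is dynamically inefficient (over-saving).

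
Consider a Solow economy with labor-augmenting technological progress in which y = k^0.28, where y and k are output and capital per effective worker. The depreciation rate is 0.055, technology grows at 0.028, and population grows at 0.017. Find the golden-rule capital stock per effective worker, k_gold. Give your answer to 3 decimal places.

k_gold ≈ 4.179

The effective depreciation rate is n + g + δ = 0.017 + 0.028 + 0.055 = 0.1.
Setting f'(k) = n+g+δ gives 0.28·k^(0.28−1) = 0.1, hence k_gold = (0.28/0.1)^(1/0.72) ≈ 4.1788.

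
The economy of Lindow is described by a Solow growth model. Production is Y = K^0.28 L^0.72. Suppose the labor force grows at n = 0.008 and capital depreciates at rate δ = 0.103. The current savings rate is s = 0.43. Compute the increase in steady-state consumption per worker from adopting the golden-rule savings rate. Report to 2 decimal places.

Δc ≈ 0.07

The effective depreciation rate is n + δ = 0.008 + 0.103 = 0.111.
Current steady state (s = 0.43): k* = (0.43/0.111)^(1/0.72) ≈ 6.5595, y* = 6.5595^0.28 ≈ 1.6933, c* = (1−0.43)·1.6933 ≈ 0.9652.
Golden rule sets MPK = n+δ: 0.28·k^(0.28−1) = 0.111, so k_gold = (0.28/0.111)^(1/0.72) ≈ 3.6150.
y_gold = 3.6150^0.28 ≈ 1.4331, c_gold = y_gold − 0.111·k_gold ≈ 1.0318.
Gain: Δc = 1.0318 − 0.9652 ≈ 0.0667.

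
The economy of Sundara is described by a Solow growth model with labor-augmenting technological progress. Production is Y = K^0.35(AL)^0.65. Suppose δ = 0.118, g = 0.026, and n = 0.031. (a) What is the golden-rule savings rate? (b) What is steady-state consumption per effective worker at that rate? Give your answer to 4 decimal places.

(a) s_gold = 0.3500; (b) c_gold ≈ 0.9441

n + g + δ = 0.031 + 0.026 + 0.118 = 0.175.
For Cobb-Douglas, s_gold equals capital's share: s_gold = 0.35.
Maximizing c = f(k) − (n+g+δ)·k gives f'(k) = n+g+δ, i.e. 0.35·k^(0.35−1) = 0.175, so k_gold = (0.35/0.175)^(1/0.65) ≈ 2.9048.
y_gold = 2.9048^0.35 ≈ 1.4524; c_gold = (1−0.35)·y_gold ≈ 0.9441.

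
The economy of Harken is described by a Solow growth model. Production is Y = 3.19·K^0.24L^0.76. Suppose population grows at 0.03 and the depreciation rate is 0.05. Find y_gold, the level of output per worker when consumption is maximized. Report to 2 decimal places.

y_gold ≈ 6.51

n + δ = 0.03 + 0.05 = 0.08.
Maximizing c = f(k) − (n+δ)·k gives f'(k) = n+δ, i.e. 0.24·3.19·k^(0.24−1) = 0.08, so k_gold = (0.24·3.19/0.08)^(1/0.76) ≈ 19.5287.
Output: y_gold = 3.19·k_gold^0.24 = 3.19·19.5287^0.24 ≈ 6.5096.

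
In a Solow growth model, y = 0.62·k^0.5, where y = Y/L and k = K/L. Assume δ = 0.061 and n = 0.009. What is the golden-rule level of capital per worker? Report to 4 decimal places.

Break-even investment rate: n + δ = 0.009 + 0.061 = 0.07.
At the golden rule the marginal product of capital equals n+δ: 0.5·0.62·k^(0.5−1) = 0.07. Solving, k_gold = (0.5·0.62/0.07)^(1/0.5) ≈ 19.6122.

k_gold ≈ 19.6122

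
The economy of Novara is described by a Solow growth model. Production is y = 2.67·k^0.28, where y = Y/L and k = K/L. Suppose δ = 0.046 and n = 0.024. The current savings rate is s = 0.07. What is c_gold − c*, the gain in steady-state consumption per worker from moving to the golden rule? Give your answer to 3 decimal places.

The effective depreciation rate is n + δ = 0.024 + 0.046 = 0.07.
Current steady state (s = 0.07): k* = (0.07·2.67/0.07)^(1/0.72) ≈ 3.9118, y* = 2.67·3.9118^0.28 ≈ 3.9118, c* = (1−0.07)·3.9118 ≈ 3.6380.
Setting f'(k) = n+δ gives 0.28·2.67·k^(0.28−1) = 0.07, hence k_gold = (0.28·2.67/0.07)^(1/0.72) ≈ 26.8269.
y_gold = 2.67·26.8269^0.28 ≈ 6.7067, c_gold = y_gold − 0.07·k_gold ≈ 4.8288.
Gain: Δc = 4.8288 − 3.6380 ≈ 1.1909.

Δc ≈ 1.191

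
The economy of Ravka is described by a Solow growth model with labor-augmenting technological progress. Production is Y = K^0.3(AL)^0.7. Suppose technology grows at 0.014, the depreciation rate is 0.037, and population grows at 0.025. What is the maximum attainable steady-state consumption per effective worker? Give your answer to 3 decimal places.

n + g + δ = 0.025 + 0.014 + 0.037 = 0.076.
Golden rule sets MPK = n+g+δ: 0.3·k^(0.3−1) = 0.076, so k_gold = (0.3/0.076)^(1/0.7) ≈ 7.1100.
y_gold = 7.1100^0.3 ≈ 1.8012.
c_gold = y_gold − (n+g+δ)·k_gold = 1.8012 − 0.076·7.1100 ≈ 1.2608.

c_gold ≈ 1.261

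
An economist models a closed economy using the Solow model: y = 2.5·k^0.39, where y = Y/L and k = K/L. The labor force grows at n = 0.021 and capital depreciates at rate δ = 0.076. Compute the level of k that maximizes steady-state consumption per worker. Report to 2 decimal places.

Capital per worker breaks even when investment replaces (n + δ)·k; here n + δ = 0.097.
Setting f'(k) = n+δ gives 0.39·2.5·k^(0.39−1) = 0.097, hence k_gold = (0.39·2.5/0.097)^(1/0.61) ≈ 43.9546.

k_gold ≈ 43.95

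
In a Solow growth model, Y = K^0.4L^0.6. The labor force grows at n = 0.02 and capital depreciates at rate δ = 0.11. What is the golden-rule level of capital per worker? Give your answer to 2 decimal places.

The effective depreciation rate is n + δ = 0.02 + 0.11 = 0.13.
Golden rule sets MPK = n+δ: 0.4·k^(0.4−1) = 0.13, so k_gold = (0.4/0.13)^(1/0.6) ≈ 6.5092.

k_gold ≈ 6.51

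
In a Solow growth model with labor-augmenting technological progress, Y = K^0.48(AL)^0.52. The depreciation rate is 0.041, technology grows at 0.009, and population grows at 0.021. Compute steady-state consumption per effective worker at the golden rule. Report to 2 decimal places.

c_gold ≈ 3.03

Break-even investment rate: n + g + δ = 0.021 + 0.009 + 0.041 = 0.071.
Golden rule sets MPK = n+g+δ: 0.48·k^(0.48−1) = 0.071, so k_gold = (0.48/0.071)^(1/0.52) ≈ 39.4567.
y_gold = 39.4567^0.48 ≈ 5.8363.
c_gold = y_gold − (n+g+δ)·k_gold = 5.8363 − 0.071·39.4567 ≈ 3.0349.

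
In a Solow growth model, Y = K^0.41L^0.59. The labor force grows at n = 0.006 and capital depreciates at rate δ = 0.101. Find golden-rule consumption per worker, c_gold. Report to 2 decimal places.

The effective depreciation rate is n + δ = 0.006 + 0.101 = 0.107.
Setting f'(k) = n+δ gives 0.41·k^(0.41−1) = 0.107, hence k_gold = (0.41/0.107)^(1/0.59) ≈ 9.7457.
y_gold = 9.7457^0.41 ≈ 2.5434.
c_gold = y_gold − (n+δ)·k_gold = 2.5434 − 0.107·9.7457 ≈ 1.5006.

c_gold ≈ 1.50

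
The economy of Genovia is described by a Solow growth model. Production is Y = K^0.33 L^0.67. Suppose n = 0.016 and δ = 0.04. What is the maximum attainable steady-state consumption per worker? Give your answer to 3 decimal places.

c_gold ≈ 1.605

The effective depreciation rate is n + δ = 0.016 + 0.04 = 0.056.
Golden rule sets MPK = n+δ: 0.33·k^(0.33−1) = 0.056, so k_gold = (0.33/0.056)^(1/0.67) ≈ 14.1169.
y_gold = 14.1169^0.33 ≈ 2.3956.
c_gold = y_gold − (n+δ)·k_gold = 2.3956 − 0.056·14.1169 ≈ 1.6051.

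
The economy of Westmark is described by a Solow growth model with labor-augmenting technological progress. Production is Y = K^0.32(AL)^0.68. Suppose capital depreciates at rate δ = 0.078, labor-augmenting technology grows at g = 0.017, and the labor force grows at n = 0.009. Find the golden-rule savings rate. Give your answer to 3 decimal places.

n + g + δ = 0.009 + 0.017 + 0.078 = 0.104.
At the golden rule MPK = n+g+δ, and in any Cobb-Douglas steady state s = (n+g+δ)·k/y = MPK·k/y = capital's share 0.32.

s_gold = 0.320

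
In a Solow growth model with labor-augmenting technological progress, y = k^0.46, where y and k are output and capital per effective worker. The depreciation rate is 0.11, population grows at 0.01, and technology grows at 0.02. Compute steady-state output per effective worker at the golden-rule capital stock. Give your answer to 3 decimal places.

Capital per effective worker breaks even when investment replaces (n + g + δ)·k; here n + g + δ = 0.14.
Golden rule sets MPK = n+g+δ: 0.46·k^(0.46−1) = 0.14, so k_gold = (0.46/0.14)^(1/0.54) ≈ 9.0515.
Output: y_gold = k_gold^0.46 = 9.0515^0.46 ≈ 2.7548.

y_gold ≈ 2.755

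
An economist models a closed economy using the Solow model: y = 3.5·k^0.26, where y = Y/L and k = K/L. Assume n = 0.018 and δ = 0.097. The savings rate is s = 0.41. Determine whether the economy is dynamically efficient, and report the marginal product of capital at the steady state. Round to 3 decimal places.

Capital per worker breaks even when investment replaces (n + δ)·k; here n + δ = 0.115.
Steady-state k*: s·A·k^0.26 = 0.115·k gives k* = (0.41·3.5/0.115)^(1/0.74) ≈ 30.2893.
MPK = 0.26·3.5·30.2893^(-0.74) ≈ 0.0729.
MPK < n+δ = 0.115, so the economy is dynamically inefficient (over-saving).

dynamically inefficient; MPK ≈ 0.073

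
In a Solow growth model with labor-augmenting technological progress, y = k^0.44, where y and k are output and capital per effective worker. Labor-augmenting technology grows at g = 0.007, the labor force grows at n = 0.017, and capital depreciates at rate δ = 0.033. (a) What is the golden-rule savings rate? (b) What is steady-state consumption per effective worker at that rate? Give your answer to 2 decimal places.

(a) s_gold = 0.44; (b) c_gold ≈ 2.79

The effective depreciation rate is n + g + δ = 0.017 + 0.007 + 0.033 = 0.057.
For Cobb-Douglas, s_gold equals capital's share: s_gold = 0.44.
Golden rule sets MPK = n+g+δ: 0.44·k^(0.44−1) = 0.057, so k_gold = (0.44/0.057)^(1/0.56) ≈ 38.4557.
y_gold = 38.4557^0.44 ≈ 4.9818; c_gold = (1−0.44)·y_gold ≈ 2.7898.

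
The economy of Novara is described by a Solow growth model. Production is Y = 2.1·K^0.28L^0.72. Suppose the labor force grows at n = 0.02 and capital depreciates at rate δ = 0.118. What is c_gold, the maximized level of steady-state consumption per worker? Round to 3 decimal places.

The effective depreciation rate is n + δ = 0.02 + 0.118 = 0.138.
Golden rule sets MPK = n+δ: 0.28·2.1·k^(0.28−1) = 0.138, so k_gold = (0.28·2.1/0.138)^(1/0.72) ≈ 7.4869.
y_gold = 2.1·7.4869^0.28 ≈ 3.6900.
c_gold = y_gold − (n+δ)·k_gold = 3.6900 − 0.138·7.4869 ≈ 2.6568.

c_gold ≈ 2.657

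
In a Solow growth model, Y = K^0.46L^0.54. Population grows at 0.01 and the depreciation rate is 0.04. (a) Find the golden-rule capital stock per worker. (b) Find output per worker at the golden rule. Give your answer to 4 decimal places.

Break-even investment rate: n + δ = 0.01 + 0.04 = 0.05.
At the golden rule the marginal product of capital equals n+δ: 0.46·k^(0.46−1) = 0.05. Solving, k_gold = (0.46/0.05)^(1/0.54) ≈ 60.9245.
y_gold = 60.9245^0.46 ≈ 6.6222.

(a) k_gold ≈ 60.9245; (b) y_gold ≈ 6.6222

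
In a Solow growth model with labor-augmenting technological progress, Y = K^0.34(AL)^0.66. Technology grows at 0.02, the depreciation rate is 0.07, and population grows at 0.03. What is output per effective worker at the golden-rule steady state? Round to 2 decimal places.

y_gold ≈ 1.71

n + g + δ = 0.03 + 0.02 + 0.07 = 0.12.
Setting f'(k) = n+g+δ gives 0.34·k^(0.34−1) = 0.12, hence k_gold = (0.34/0.12)^(1/0.66) ≈ 4.8451.
Output: y_gold = k_gold^0.34 = 4.8451^0.34 ≈ 1.7100.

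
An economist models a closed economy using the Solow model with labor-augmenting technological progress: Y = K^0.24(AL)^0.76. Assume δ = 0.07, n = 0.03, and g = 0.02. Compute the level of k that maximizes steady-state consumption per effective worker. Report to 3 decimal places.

Capital per effective worker breaks even when investment replaces (n + g + δ)·k; here n + g + δ = 0.12.
Golden rule sets MPK = n+g+δ: 0.24·k^(0.24−1) = 0.12, so k_gold = (0.24/0.12)^(1/0.76) ≈ 2.4894.

k_gold ≈ 2.489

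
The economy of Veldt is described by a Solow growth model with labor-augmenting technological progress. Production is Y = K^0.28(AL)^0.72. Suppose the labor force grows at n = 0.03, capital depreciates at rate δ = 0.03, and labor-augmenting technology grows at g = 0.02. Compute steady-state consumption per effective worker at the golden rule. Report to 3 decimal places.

The effective depreciation rate is n + g + δ = 0.03 + 0.02 + 0.03 = 0.08.
Golden rule sets MPK = n+g+δ: 0.28·k^(0.28−1) = 0.08, so k_gold = (0.28/0.08)^(1/0.72) ≈ 5.6971.
y_gold = 5.6971^0.28 ≈ 1.6277.
c_gold = y_gold − (n+g+δ)·k_gold = 1.6277 − 0.08·5.6971 ≈ 1.1720.

c_gold ≈ 1.172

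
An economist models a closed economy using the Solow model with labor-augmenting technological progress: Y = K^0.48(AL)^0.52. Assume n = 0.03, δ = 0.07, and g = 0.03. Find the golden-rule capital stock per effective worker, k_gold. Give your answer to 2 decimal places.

k_gold ≈ 12.33

Break-even investment rate: n + g + δ = 0.03 + 0.03 + 0.07 = 0.13.
At the golden rule the marginal product of capital equals n+g+δ: 0.48·k^(0.48−1) = 0.13. Solving, k_gold = (0.48/0.13)^(1/0.52) ≈ 12.3298.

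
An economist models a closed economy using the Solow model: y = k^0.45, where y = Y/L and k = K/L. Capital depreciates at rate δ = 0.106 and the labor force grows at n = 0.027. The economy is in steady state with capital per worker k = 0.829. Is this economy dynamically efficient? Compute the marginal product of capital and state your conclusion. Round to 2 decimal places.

dynamically efficient; MPK ≈ 0.50

n + δ = 0.027 + 0.106 = 0.133.
MPK = 0.45·k^(0.45−1) = 0.45·0.829^(-0.55) ≈ 0.4989.
MPK > 0.133, so the economy is dynamically efficient (under-saving).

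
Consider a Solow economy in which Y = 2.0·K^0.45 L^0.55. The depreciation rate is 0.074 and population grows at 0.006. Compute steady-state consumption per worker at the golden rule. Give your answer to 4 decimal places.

c_gold ≈ 7.9694

Capital per worker breaks even when investment replaces (n + δ)·k; here n + δ = 0.08.
Maximizing c = f(k) − (n+δ)·k gives f'(k) = n+δ, i.e. 0.45·2.0·k^(0.45−1) = 0.08, so k_gold = (0.45·2.0/0.08)^(1/0.55) ≈ 81.5054.
y_gold = 2.0·81.5054^0.45 ≈ 14.4898.
c_gold = y_gold − (n+δ)·k_gold = 14.4898 − 0.08·81.5054 ≈ 7.9694.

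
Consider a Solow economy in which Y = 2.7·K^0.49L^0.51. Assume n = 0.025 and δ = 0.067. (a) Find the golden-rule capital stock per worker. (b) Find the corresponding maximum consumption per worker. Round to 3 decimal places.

(a) k_gold ≈ 186.269; (b) c_gold ≈ 17.836

Capital per worker breaks even when investment replaces (n + δ)·k; here n + δ = 0.092.
Maximizing c = f(k) − (n+δ)·k gives f'(k) = n+δ, i.e. 0.49·2.7·k^(0.49−1) = 0.092, so k_gold = (0.49·2.7/0.092)^(1/0.51) ≈ 186.2693.
y_gold = 2.7·186.2693^0.49 ≈ 34.9730; c_gold = y_gold − 0.092·k_gold ≈ 17.8362.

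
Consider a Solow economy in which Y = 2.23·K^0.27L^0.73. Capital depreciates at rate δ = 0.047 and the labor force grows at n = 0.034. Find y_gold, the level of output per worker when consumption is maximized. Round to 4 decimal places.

Capital per worker breaks even when investment replaces (n + δ)·k; here n + δ = 0.081.
Golden rule sets MPK = n+δ: 0.27·2.23·k^(0.27−1) = 0.081, so k_gold = (0.27·2.23/0.081)^(1/0.73) ≈ 15.6100.
Output: y_gold = 2.23·k_gold^0.27 = 2.23·15.6100^0.27 ≈ 4.6830.

y_gold ≈ 4.6830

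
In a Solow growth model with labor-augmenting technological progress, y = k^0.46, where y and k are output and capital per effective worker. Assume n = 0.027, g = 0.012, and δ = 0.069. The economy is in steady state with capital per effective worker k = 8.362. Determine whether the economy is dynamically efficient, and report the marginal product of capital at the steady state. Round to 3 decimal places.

dynamically efficient; MPK ≈ 0.146

Capital per effective worker breaks even when investment replaces (n + g + δ)·k; here n + g + δ = 0.108.
MPK = 0.46·k^(0.46−1) = 0.46·8.362^(-0.54) ≈ 0.1461.
MPK > 0.108, so the economy is dynamically efficient (under-saving).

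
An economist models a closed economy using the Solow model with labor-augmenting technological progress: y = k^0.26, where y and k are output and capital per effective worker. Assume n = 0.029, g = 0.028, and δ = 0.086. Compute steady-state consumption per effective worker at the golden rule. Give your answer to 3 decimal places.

The effective depreciation rate is n + g + δ = 0.029 + 0.028 + 0.086 = 0.143.
Setting f'(k) = n+g+δ gives 0.26·k^(0.26−1) = 0.143, hence k_gold = (0.26/0.143)^(1/0.74) ≈ 2.2432.
y_gold = 2.2432^0.26 ≈ 1.2337.
c_gold = y_gold − (n+g+δ)·k_gold = 1.2337 − 0.143·2.2432 ≈ 0.9130.

c_gold ≈ 0.913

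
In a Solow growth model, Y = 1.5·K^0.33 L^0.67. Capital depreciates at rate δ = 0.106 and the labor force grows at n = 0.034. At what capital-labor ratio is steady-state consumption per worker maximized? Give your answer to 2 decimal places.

k_gold ≈ 6.59

Break-even investment rate: n + δ = 0.034 + 0.106 = 0.14.
Setting f'(k) = n+δ gives 0.33·1.5·k^(0.33−1) = 0.14, hence k_gold = (0.33·1.5/0.14)^(1/0.67) ≈ 6.5860.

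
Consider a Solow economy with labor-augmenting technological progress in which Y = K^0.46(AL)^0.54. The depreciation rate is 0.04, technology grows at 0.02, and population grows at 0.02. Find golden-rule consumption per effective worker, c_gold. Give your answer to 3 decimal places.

c_gold ≈ 2.396

n + g + δ = 0.02 + 0.02 + 0.04 = 0.08.
Maximizing c = f(k) − (n+g+δ)·k gives f'(k) = n+g+δ, i.e. 0.46·k^(0.46−1) = 0.08, so k_gold = (0.46/0.08)^(1/0.54) ≈ 25.5148.
y_gold = 25.5148^0.46 ≈ 4.4374.
c_gold = y_gold − (n+g+δ)·k_gold = 4.4374 − 0.08·25.5148 ≈ 2.3962.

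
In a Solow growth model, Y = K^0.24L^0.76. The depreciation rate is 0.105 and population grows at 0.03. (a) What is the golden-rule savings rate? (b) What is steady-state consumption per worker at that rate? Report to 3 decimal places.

(a) s_gold = 0.240; (b) c_gold ≈ 0.911

The effective depreciation rate is n + δ = 0.03 + 0.105 = 0.135.
For Cobb-Douglas, s_gold equals capital's share: s_gold = 0.24.
Maximizing c = f(k) − (n+δ)·k gives f'(k) = n+δ, i.e. 0.24·k^(0.24−1) = 0.135, so k_gold = (0.24/0.135)^(1/0.76) ≈ 2.1320.
y_gold = 2.1320^0.24 ≈ 1.1992; c_gold = (1−0.24)·y_gold ≈ 0.9114.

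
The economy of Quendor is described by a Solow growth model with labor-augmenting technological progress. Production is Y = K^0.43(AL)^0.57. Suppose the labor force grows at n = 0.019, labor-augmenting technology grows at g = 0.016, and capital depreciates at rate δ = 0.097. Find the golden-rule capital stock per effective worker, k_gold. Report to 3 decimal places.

Break-even investment rate: n + g + δ = 0.019 + 0.016 + 0.097 = 0.132.
At the golden rule the marginal product of capital equals n+g+δ: 0.43·k^(0.43−1) = 0.132. Solving, k_gold = (0.43/0.132)^(1/0.57) ≈ 7.9399.

k_gold ≈ 7.940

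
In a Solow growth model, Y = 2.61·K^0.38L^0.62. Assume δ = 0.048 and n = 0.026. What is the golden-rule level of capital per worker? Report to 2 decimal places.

n + δ = 0.026 + 0.048 = 0.074.
At the golden rule the marginal product of capital equals n+δ: 0.38·2.61·k^(0.38−1) = 0.074. Solving, k_gold = (0.38·2.61/0.074)^(1/0.62) ≈ 65.7737.

k_gold ≈ 65.77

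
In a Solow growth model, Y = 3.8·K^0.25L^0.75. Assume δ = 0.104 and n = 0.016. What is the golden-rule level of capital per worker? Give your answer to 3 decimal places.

k_gold ≈ 15.778

The effective depreciation rate is n + δ = 0.016 + 0.104 = 0.12.
Maximizing c = f(k) − (n+δ)·k gives f'(k) = n+δ, i.e. 0.25·3.8·k^(0.25−1) = 0.12, so k_gold = (0.25·3.8/0.12)^(1/0.75) ≈ 15.7782.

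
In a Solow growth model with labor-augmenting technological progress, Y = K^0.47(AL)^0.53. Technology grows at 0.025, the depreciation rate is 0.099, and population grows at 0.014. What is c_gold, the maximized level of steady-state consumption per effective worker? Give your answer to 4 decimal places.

Capital per effective worker breaks even when investment replaces (n + g + δ)·k; here n + g + δ = 0.138.
Setting f'(k) = n+g+δ gives 0.47·k^(0.47−1) = 0.138, hence k_gold = (0.47/0.138)^(1/0.53) ≈ 10.0969.
y_gold = 10.0969^0.47 ≈ 2.9646.
c_gold = y_gold − (n+g+δ)·k_gold = 2.9646 − 0.138·10.0969 ≈ 1.5712.

c_gold ≈ 1.5712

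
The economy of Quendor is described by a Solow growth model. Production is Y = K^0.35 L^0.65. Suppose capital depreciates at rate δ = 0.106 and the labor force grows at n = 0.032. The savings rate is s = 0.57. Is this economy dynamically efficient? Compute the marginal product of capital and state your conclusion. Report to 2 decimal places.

dynamically inefficient; MPK ≈ 0.08

Capital per worker breaks even when investment replaces (n + δ)·k; here n + δ = 0.138.
Steady-state k*: s·k^0.35 = 0.138·k gives k* = (0.57/0.138)^(1/0.65) ≈ 8.8651.
MPK = 0.35·8.8651^(-0.65) ≈ 0.0847.
MPK < n+δ = 0.138, so the economy is dynamically inefficient (over-saving).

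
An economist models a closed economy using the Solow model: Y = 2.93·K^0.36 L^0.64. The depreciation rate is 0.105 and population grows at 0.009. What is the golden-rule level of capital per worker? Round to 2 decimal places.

k_gold ≈ 32.34

Break-even investment rate: n + δ = 0.009 + 0.105 = 0.114.
Golden rule sets MPK = n+δ: 0.36·2.93·k^(0.36−1) = 0.114, so k_gold = (0.36·2.93/0.114)^(1/0.64) ≈ 32.3437.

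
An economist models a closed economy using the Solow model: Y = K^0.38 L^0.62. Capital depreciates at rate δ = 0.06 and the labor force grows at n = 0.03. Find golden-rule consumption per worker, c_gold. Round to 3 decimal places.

c_gold ≈ 1.499

Capital per worker breaks even when investment replaces (n + δ)·k; here n + δ = 0.09.
Setting f'(k) = n+δ gives 0.38·k^(0.38−1) = 0.09, hence k_gold = (0.38/0.09)^(1/0.62) ≈ 10.2079.
y_gold = 10.2079^0.38 ≈ 2.4177.
c_gold = y_gold − (n+δ)·k_gold = 2.4177 − 0.09·10.2079 ≈ 1.4990.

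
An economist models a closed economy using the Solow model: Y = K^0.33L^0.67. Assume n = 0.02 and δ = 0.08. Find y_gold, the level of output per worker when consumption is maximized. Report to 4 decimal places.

y_gold ≈ 1.8005

Capital per worker breaks even when investment replaces (n + δ)·k; here n + δ = 0.1.
Golden rule sets MPK = n+δ: 0.33·k^(0.33−1) = 0.1, so k_gold = (0.33/0.1)^(1/0.67) ≈ 5.9416.
Output: y_gold = k_gold^0.33 = 5.9416^0.33 ≈ 1.8005.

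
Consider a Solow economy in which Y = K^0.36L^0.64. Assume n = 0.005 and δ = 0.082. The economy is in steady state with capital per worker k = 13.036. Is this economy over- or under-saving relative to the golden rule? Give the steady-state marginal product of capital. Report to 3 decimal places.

over-saving; MPK ≈ 0.070

Break-even investment rate: n + δ = 0.005 + 0.082 = 0.087.
MPK = 0.36·k^(0.36−1) = 0.36·13.036^(-0.64) ≈ 0.0696.
MPK < 0.087, so the economy is dynamically inefficient (over-saving).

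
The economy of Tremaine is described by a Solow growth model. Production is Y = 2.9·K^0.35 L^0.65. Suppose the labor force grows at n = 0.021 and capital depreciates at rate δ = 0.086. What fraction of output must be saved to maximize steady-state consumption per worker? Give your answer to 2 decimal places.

s_gold = 0.35

The effective depreciation rate is n + δ = 0.021 + 0.086 = 0.107.
At the golden rule MPK = n+δ, and in any Cobb-Douglas steady state s = (n+δ)·k/y = MPK·k/y = capital's share 0.35.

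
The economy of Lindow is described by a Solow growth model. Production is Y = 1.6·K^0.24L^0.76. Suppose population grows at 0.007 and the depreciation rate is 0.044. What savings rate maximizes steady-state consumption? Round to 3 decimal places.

The effective depreciation rate is n + δ = 0.007 + 0.044 = 0.051.
At the golden rule MPK = n+δ, and in any Cobb-Douglas steady state s = (n+δ)·k/y = MPK·k/y = capital's share 0.24.

s_gold = 0.240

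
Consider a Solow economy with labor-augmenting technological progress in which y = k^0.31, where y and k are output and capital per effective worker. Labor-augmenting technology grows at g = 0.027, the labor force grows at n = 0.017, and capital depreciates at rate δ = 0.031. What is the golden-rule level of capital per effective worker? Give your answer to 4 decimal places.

The effective depreciation rate is n + g + δ = 0.017 + 0.027 + 0.031 = 0.075.
Golden rule sets MPK = n+g+δ: 0.31·k^(0.31−1) = 0.075, so k_gold = (0.31/0.075)^(1/0.69) ≈ 7.8197.

k_gold ≈ 7.8197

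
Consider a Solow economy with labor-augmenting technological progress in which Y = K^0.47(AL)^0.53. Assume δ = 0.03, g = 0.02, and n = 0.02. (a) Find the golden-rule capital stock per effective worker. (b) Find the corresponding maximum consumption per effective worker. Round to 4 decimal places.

Break-even investment rate: n + g + δ = 0.02 + 0.02 + 0.03 = 0.07.
Maximizing c = f(k) − (n+g+δ)·k gives f'(k) = n+g+δ, i.e. 0.47·k^(0.47−1) = 0.07, so k_gold = (0.47/0.07)^(1/0.53) ≈ 36.3393.
y_gold = 36.3393^0.47 ≈ 5.4122; c_gold = y_gold − 0.07·k_gold ≈ 2.8685.

(a) k_gold ≈ 36.3393; (b) c_gold ≈ 2.8685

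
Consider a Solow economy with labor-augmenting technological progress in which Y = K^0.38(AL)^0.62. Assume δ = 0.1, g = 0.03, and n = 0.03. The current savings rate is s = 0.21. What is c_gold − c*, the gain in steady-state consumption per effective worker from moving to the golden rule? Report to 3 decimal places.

The effective depreciation rate is n + g + δ = 0.03 + 0.03 + 0.1 = 0.16.
Current steady state (s = 0.21): k* = (0.21/0.16)^(1/0.62) ≈ 1.5505, y* = 1.5505^0.38 ≈ 1.1814, c* = (1−0.21)·1.1814 ≈ 0.9333.
At the golden rule the marginal product of capital equals n+g+δ: 0.38·k^(0.38−1) = 0.16. Solving, k_gold = (0.38/0.16)^(1/0.62) ≈ 4.0356.
y_gold = 4.0356^0.38 ≈ 1.6992, c_gold = y_gold − 0.16·k_gold ≈ 1.0535.
Gain: Δc = 1.0535 − 0.9333 ≈ 0.1202.

Δc ≈ 0.120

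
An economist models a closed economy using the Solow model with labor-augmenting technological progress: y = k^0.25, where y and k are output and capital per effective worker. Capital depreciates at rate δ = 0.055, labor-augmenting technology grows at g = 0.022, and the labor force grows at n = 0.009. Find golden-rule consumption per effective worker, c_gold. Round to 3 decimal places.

c_gold ≈ 1.070

n + g + δ = 0.009 + 0.022 + 0.055 = 0.086.
Maximizing c = f(k) − (n+g+δ)·k gives f'(k) = n+g+δ, i.e. 0.25·k^(0.25−1) = 0.086, so k_gold = (0.25/0.086)^(1/0.75) ≈ 4.1488.
y_gold = 4.1488^0.25 ≈ 1.4272.
c_gold = y_gold − (n+g+δ)·k_gold = 1.4272 − 0.086·4.1488 ≈ 1.0704.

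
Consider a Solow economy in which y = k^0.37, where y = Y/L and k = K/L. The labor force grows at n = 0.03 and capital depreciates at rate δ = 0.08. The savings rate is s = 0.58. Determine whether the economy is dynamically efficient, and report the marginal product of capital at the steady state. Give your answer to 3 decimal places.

dynamically inefficient; MPK ≈ 0.070

Break-even investment rate: n + δ = 0.03 + 0.08 = 0.11.
Steady-state k*: s·k^0.37 = 0.11·k gives k* = (0.58/0.11)^(1/0.63) ≈ 13.9987.
MPK = 0.37·13.9987^(-0.63) ≈ 0.0702.
MPK < n+δ = 0.11, so the economy is dynamically inefficient (over-saving).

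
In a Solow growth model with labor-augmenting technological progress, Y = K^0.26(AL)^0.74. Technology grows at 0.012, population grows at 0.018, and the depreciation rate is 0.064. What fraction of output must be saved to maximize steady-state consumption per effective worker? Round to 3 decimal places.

The effective depreciation rate is n + g + δ = 0.018 + 0.012 + 0.064 = 0.094.
At the golden rule MPK = n+g+δ, and in any Cobb-Douglas steady state s = (n+g+δ)·k/y = MPK·k/y = capital's share 0.26.

s_gold = 0.260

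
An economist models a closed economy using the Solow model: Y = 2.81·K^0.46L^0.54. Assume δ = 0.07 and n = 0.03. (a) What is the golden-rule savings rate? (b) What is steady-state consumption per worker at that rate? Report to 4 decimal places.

Capital per worker breaks even when investment replaces (n + δ)·k; here n + δ = 0.1.
For Cobb-Douglas, s_gold equals capital's share: s_gold = 0.46.
Maximizing c = f(k) − (n+δ)·k gives f'(k) = n+δ, i.e. 0.46·2.81·k^(0.46−1) = 0.1, so k_gold = (0.46·2.81/0.1)^(1/0.54) ≈ 114.3581.
y_gold = 2.81·114.3581^0.46 ≈ 24.8605; c_gold = (1−0.46)·y_gold ≈ 13.4246.

(a) s_gold = 0.4600; (b) c_gold ≈ 13.4246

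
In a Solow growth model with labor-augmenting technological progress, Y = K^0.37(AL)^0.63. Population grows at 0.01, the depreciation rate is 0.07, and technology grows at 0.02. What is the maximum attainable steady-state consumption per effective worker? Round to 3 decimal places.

c_gold ≈ 1.358

Break-even investment rate: n + g + δ = 0.01 + 0.02 + 0.07 = 0.1.
Maximizing c = f(k) − (n+g+δ)·k gives f'(k) = n+g+δ, i.e. 0.37·k^(0.37−1) = 0.1, so k_gold = (0.37/0.1)^(1/0.63) ≈ 7.9782.
y_gold = 7.9782^0.37 ≈ 2.1563.
c_gold = y_gold − (n+g+δ)·k_gold = 2.1563 − 0.1·7.9782 ≈ 1.3585.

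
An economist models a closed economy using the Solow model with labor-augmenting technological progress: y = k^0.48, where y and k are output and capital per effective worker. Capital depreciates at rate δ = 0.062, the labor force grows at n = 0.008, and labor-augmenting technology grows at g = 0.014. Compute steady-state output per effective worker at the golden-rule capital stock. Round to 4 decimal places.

y_gold ≈ 4.9973

The effective depreciation rate is n + g + δ = 0.008 + 0.014 + 0.062 = 0.084.
Setting f'(k) = n+g+δ gives 0.48·k^(0.48−1) = 0.084, hence k_gold = (0.48/0.084)^(1/0.52) ≈ 28.5559.
Output: y_gold = k_gold^0.48 = 28.5559^0.48 ≈ 4.9973.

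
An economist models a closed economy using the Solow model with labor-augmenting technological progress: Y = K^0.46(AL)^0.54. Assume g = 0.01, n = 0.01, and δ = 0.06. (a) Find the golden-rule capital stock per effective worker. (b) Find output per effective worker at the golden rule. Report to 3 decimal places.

(a) k_gold ≈ 25.515; (b) y_gold ≈ 4.437

n + g + δ = 0.01 + 0.01 + 0.06 = 0.08.
At the golden rule the marginal product of capital equals n+g+δ: 0.46·k^(0.46−1) = 0.08. Solving, k_gold = (0.46/0.08)^(1/0.54) ≈ 25.5148.
y_gold = 25.5148^0.46 ≈ 4.4374.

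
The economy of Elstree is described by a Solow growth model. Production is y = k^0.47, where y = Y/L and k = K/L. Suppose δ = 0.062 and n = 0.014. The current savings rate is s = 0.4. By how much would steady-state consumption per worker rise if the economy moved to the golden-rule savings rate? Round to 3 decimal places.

Δc ≈ 0.050

Break-even investment rate: n + δ = 0.014 + 0.062 = 0.076.
Current steady state (s = 0.4): k* = (0.4/0.076)^(1/0.53) ≈ 22.9531, y* = 22.9531^0.47 ≈ 4.3611, c* = (1−0.4)·4.3611 ≈ 2.6167.
Setting f'(k) = n+δ gives 0.47·k^(0.47−1) = 0.076, hence k_gold = (0.47/0.076)^(1/0.53) ≈ 31.1164.
y_gold = 31.1164^0.47 ≈ 5.0316, c_gold = y_gold − 0.076·k_gold ≈ 2.6667.
Gain: Δc = 2.6667 − 2.6167 ≈ 0.0501.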